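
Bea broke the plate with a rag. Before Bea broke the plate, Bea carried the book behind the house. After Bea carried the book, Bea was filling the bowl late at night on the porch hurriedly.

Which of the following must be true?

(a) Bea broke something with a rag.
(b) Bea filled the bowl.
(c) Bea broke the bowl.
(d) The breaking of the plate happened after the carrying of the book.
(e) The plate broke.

(a), (d), (e)

(a) Entailed — the original entails any weakening of itself; this just generalizes the patient.
(b) Not entailed — 'was filling' is progressive on an accomplishment; it does not entail the completed 'filled'.
(c) Not entailed — Bea broke the plate, not the bowl; the bowl belongs to the filling event.
(d) Entailed — the narrative places the carrying before the breaking.
(e) Entailed — 'Bea broke the plate' is causative; it entails the inchoative 'the plate broke'.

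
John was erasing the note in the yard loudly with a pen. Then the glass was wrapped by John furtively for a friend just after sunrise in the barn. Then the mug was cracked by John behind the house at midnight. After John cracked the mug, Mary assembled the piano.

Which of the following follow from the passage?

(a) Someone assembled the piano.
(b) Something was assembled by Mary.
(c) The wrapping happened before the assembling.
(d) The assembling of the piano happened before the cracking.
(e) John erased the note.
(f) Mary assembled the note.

(a), (b), (c)

(a) Entailed — every conjunct here is already in the original assembling event.
(b) Entailed — every conjunct here is already in the original assembling event.
(c) Entailed — the narrative places the wrapping before the assembling.
(d) Not entailed — the narrative places the cracking before the assembling, not after.
(e) Not entailed — 'was erasing' is progressive on an accomplishment; it does not entail the completed 'erased'.
(f) Not entailed — Mary assembled the piano, not the note; the note belongs to the erasing event.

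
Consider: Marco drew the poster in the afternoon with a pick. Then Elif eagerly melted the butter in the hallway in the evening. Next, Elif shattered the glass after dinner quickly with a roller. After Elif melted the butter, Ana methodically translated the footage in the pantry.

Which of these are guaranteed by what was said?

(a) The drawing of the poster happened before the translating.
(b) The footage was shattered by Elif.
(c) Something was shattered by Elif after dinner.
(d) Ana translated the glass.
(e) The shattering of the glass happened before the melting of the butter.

(a) Entailed — the narrative places the drawing before the translating.
(b) Not entailed — Elif shattered the glass, not the footage; the footage belongs to the translating event.
(c) Entailed — dropping 'quickly', 'with a roller' and generalizing the patient leaves a sub-description the original still satisfies.
(d) Not entailed — Ana translated the footage, not the glass; the glass belongs to the shattering event.
(e) Not entailed — the narrative places the melting before the shattering, not after.

(a), (c)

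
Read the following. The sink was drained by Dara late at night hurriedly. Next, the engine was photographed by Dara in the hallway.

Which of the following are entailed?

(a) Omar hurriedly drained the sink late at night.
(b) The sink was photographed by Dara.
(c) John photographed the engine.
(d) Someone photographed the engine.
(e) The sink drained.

(a) Not entailed — the passage has Dara draining the sink, not Omar.
(b) Not entailed — Dara photographed the engine, not the sink; the sink belongs to the draining event.
(c) Not entailed — the passage has Dara photographing the engine, not John.
(d) Entailed — this follows by dropping conjuncts from the photographing event's description.
(e) Entailed — 'Dara drained the sink' is causative; it entails the inchoative 'the sink drained'.

(d), (e)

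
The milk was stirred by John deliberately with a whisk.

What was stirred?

the milk

'the milk' marks the patient of the stirring event.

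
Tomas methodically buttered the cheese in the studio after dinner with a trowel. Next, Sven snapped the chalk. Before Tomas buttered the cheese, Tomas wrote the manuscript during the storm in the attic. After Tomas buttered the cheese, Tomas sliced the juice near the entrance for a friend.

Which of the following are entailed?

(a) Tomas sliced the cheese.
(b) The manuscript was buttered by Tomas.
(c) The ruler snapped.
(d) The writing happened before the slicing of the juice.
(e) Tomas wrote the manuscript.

(a) Not entailed — Tomas sliced the juice, not the cheese; the cheese belongs to the buttering event.
(b) Not entailed — Tomas buttered the cheese, not the manuscript; the manuscript belongs to the writing event.
(c) Not entailed — the chalk is what snapped, not the ruler.
(d) Entailed — the narrative places the writing before the slicing.
(e) Entailed — this follows by dropping conjuncts from the writing event's description.

(d), (e)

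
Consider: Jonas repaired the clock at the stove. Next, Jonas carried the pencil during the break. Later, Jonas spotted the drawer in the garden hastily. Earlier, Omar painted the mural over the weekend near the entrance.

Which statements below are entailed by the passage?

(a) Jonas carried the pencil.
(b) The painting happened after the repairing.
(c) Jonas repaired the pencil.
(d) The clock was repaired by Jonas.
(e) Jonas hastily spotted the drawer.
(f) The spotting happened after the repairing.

(a), (d), (e), (f)

(a) Entailed — dropping 'during the break' leaves a sub-description the original still satisfies.
(b) Not entailed — the narrative doesn't order the repairing relative to the painting.
(c) Not entailed — Jonas repaired the clock, not the pencil; the pencil belongs to the carrying event.
(d) Entailed — every conjunct here is already in the original repairing event.
(e) Entailed — this follows by dropping conjuncts from the spotting event's description.
(f) Entailed — the narrative places the repairing before the spotting.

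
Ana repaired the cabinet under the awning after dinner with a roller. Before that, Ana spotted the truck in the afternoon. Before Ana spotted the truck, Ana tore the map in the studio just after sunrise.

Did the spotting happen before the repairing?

The narrative orders the spotting before the repairing.

yes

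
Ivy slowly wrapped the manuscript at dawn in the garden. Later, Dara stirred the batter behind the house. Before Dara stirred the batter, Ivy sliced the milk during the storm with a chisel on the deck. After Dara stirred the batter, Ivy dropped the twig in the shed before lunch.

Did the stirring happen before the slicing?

no

The narrative orders the slicing before the stirring.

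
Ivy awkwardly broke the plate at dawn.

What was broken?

the plate

'the plate' marks the patient of the breaking event.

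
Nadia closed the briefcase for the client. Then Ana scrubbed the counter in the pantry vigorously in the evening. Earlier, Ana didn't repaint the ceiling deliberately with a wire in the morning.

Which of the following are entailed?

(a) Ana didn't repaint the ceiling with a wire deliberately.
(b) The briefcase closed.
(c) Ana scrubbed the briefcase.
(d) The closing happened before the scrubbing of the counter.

(a) Not entailed — dropping 'in the morning' under negation is not valid — the original leaves open that Ana repainted the ceiling some other way.
(b) Entailed — 'Nadia closed the briefcase' is causative; it entails the inchoative 'the briefcase closed'.
(c) Not entailed — Ana scrubbed the counter, not the briefcase; the briefcase belongs to the closing event.
(d) Entailed — the narrative places the closing before the scrubbing.

(b), (d)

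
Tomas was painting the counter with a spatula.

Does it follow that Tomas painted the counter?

'was painting' is progressive; for an accomplishment like 'paint the counter', it doesn't entail completion.

no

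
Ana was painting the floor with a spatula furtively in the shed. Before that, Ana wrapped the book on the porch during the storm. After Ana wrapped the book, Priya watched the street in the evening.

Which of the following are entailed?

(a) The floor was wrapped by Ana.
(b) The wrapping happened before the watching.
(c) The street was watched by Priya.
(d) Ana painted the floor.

(a) Not entailed — Ana wrapped the book, not the floor; the floor belongs to the painting event.
(b) Entailed — the narrative places the wrapping before the watching.
(c) Entailed — the original entails any weakening of itself; this just drops 'in the evening'.
(d) Not entailed — 'was painting' is progressive on an accomplishment; it does not entail the completed 'painted'.

(b), (c)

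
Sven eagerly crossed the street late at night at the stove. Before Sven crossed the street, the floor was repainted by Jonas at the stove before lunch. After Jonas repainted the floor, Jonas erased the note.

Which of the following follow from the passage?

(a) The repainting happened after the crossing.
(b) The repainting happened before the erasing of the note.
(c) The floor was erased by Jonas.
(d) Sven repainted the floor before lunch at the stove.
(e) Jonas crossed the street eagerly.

(a) Not entailed — the narrative places the repainting before the crossing, not after.
(b) Entailed — the narrative places the repainting before the erasing.
(c) Not entailed — Jonas erased the note, not the floor; the floor belongs to the repainting event.
(d) Not entailed — the passage has Jonas repainting the floor, not Sven.
(e) Not entailed — the passage has Sven crossing the street, not Jonas.

(b)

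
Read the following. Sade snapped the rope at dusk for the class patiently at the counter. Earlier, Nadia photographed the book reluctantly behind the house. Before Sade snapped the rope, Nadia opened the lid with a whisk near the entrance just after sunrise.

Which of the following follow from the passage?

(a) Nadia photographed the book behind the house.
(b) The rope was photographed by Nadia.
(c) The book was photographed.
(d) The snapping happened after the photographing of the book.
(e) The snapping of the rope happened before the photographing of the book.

(a), (c), (d)

(a) Entailed — the original entails any weakening of itself; this just drops 'reluctantly'.
(b) Not entailed — Nadia photographed the book, not the rope; the rope belongs to the snapping event.
(c) Entailed — this follows by dropping conjuncts from the photographing event's description.
(d) Entailed — the narrative places the photographing before the snapping.
(e) Not entailed — the narrative places the photographing before the snapping, not after.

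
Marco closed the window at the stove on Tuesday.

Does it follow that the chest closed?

no

Nothing is said about any chest; only the window is affected.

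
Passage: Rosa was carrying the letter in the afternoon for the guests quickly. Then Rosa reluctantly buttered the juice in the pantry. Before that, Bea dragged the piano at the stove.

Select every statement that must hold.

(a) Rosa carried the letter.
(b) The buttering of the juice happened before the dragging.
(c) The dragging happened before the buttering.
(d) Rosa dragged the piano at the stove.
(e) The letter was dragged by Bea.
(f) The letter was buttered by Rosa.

(a), (c)

(a) Entailed — 'carry' is an activity; 'was carrying' entails that some carrying happened, so 'carried' holds.
(b) Not entailed — the narrative places the dragging before the buttering, not after.
(c) Entailed — the narrative places the dragging before the buttering.
(d) Not entailed — the passage has Bea dragging the piano, not Rosa.
(e) Not entailed — Bea dragged the piano, not the letter; the letter belongs to the carrying event.
(f) Not entailed — Rosa buttered the juice, not the letter; the letter belongs to the carrying event.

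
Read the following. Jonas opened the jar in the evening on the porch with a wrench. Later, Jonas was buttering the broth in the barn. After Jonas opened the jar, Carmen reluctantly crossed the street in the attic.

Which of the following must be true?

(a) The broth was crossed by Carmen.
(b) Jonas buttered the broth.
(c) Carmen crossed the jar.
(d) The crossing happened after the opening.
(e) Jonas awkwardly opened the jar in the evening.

(a) Not entailed — Carmen crossed the street, not the broth; the broth belongs to the buttering event.
(b) Not entailed — 'was buttering' is progressive on an accomplishment; it does not entail the completed 'buttered'.
(c) Not entailed — Carmen crossed the street, not the jar; the jar belongs to the opening event.
(d) Entailed — the narrative places the opening before the crossing.
(e) Not entailed — 'awkwardly' adds information not in the original event.

(d)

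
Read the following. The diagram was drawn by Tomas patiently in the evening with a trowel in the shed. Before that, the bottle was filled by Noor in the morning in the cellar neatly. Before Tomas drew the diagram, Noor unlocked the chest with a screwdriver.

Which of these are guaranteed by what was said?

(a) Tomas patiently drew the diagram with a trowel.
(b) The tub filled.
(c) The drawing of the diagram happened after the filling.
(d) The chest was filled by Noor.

(a), (c)

(a) Entailed — every conjunct here is already in the original drawing event.
(b) Not entailed — the bottle is what filled, not the tub.
(c) Entailed — the narrative places the filling before the drawing.
(d) Not entailed — Noor filled the bottle, not the chest; the chest belongs to the unlocking event.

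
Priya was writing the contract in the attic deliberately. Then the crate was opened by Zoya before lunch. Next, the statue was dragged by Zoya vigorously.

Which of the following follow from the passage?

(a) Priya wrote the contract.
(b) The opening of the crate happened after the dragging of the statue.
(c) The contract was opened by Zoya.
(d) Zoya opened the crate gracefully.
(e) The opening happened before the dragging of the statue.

(a) Not entailed — 'was writing' is progressive on an accomplishment; it does not entail the completed 'wrote'.
(b) Not entailed — the narrative places the opening before the dragging, not after.
(c) Not entailed — Zoya opened the crate, not the contract; the contract belongs to the writing event.
(d) Not entailed — 'gracefully' adds information not in the original event.
(e) Entailed — the narrative places the opening before the dragging.

(e)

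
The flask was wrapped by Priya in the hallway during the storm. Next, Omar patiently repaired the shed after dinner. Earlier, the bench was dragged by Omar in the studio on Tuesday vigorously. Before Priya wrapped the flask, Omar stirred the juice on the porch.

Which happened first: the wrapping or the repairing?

the wrapping

The connectives place the wrapping before the repairing.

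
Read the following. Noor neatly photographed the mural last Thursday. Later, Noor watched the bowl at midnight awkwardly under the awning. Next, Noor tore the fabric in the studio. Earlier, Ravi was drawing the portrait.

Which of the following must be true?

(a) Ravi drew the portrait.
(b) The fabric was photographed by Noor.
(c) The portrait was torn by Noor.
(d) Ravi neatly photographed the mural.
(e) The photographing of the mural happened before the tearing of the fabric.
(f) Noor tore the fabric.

(e), (f)

(a) Not entailed — 'was drawing' is progressive on an accomplishment; it does not entail the completed 'drew'.
(b) Not entailed — Noor photographed the mural, not the fabric; the fabric belongs to the tearing event.
(c) Not entailed — Noor tore the fabric, not the portrait; the portrait belongs to the drawing event.
(d) Not entailed — the passage has Noor photographing the mural, not Ravi.
(e) Entailed — the narrative places the photographing before the tearing.
(f) Entailed — dropping 'in the studio' leaves a sub-description the original still satisfies.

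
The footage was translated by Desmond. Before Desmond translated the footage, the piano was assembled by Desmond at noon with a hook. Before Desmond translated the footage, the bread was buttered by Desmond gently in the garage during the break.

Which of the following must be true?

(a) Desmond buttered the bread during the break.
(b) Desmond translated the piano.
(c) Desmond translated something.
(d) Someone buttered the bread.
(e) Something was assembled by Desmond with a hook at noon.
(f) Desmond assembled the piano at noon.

(a) Entailed — dropping 'gently', 'in the garage' leaves a sub-description the original still satisfies.
(b) Not entailed — Desmond translated the footage, not the piano; the piano belongs to the assembling event.
(c) Entailed — generalizing the patient leaves a sub-description the original still satisfies.
(d) Entailed — this follows by dropping conjuncts from the buttering event's description.
(e) Entailed — every conjunct here is already in the original assembling event.
(f) Entailed — this follows by dropping conjuncts from the assembling event's description.

(a), (c), (d), (e), (f)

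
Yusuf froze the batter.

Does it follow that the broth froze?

Nothing is said about any broth; only the batter is affected.

no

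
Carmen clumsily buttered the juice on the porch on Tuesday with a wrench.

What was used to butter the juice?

'with a wrench' marks the instrument of the buttering event.

a wrench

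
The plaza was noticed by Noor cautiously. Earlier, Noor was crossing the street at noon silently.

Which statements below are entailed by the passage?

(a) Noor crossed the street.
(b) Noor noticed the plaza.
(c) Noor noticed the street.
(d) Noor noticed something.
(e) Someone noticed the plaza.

(b), (d), (e)

(a) Not entailed — 'was crossing' is progressive on an accomplishment; it does not entail the completed 'crossed'.
(b) Entailed — dropping 'cautiously' leaves a sub-description the original still satisfies.
(c) Not entailed — Noor noticed the plaza, not the street; the street belongs to the crossing event.
(d) Entailed — this follows by dropping conjuncts from the noticing event's description.
(e) Entailed — this follows by dropping conjuncts from the noticing event's description.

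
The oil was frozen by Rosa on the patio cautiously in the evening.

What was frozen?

'the oil' marks the patient of the freezing event.

the oil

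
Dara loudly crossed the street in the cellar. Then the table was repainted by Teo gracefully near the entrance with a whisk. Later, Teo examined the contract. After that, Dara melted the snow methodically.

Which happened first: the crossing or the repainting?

The connectives place the crossing before the repainting.

the crossing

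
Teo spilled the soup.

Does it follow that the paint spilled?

no

Nothing is said about any paint; only the soup is affected.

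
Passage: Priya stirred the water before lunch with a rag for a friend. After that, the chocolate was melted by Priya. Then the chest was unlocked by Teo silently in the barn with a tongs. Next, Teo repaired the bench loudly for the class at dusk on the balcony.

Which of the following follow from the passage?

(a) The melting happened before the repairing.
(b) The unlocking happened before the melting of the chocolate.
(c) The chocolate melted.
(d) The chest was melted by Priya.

(a) Entailed — the narrative places the melting before the repairing.
(b) Not entailed — the narrative places the melting before the unlocking, not after.
(c) Entailed — 'Priya melted the chocolate' is causative; it entails the inchoative 'the chocolate melted'.
(d) Not entailed — Priya melted the chocolate, not the chest; the chest belongs to the unlocking event.

(a), (c)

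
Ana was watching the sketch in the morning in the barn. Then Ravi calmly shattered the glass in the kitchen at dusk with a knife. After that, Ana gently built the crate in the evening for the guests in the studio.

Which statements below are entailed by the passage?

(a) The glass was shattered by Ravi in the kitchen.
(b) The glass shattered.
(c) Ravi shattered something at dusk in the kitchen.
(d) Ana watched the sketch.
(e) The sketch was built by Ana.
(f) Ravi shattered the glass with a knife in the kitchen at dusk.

(a) Entailed — dropping 'at dusk', 'calmly', 'with a knife' leaves a sub-description the original still satisfies.
(b) Entailed — 'Ravi shattered the glass' is causative; it entails the inchoative 'the glass shattered'.
(c) Entailed — this follows by dropping conjuncts from the shattering event's description.
(d) Entailed — 'watch' is an activity; 'was watching' entails that some watching happened, so 'watched' holds.
(e) Not entailed — Ana built the crate, not the sketch; the sketch belongs to the watching event.
(f) Entailed — dropping 'calmly' leaves a sub-description the original still satisfies.

(a), (b), (c), (d), (f)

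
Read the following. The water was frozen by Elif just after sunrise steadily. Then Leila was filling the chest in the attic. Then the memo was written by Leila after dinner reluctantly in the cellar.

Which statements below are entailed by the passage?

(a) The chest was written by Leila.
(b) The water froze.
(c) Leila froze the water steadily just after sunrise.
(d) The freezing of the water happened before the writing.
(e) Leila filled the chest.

(a) Not entailed — Leila wrote the memo, not the chest; the chest belongs to the filling event.
(b) Entailed — 'Elif froze the water' is causative; it entails the inchoative 'the water froze'.
(c) Not entailed — the passage has Elif freezing the water, not Leila.
(d) Entailed — the narrative places the freezing before the writing.
(e) Not entailed — 'was filling' is progressive on an accomplishment; it does not entail the completed 'filled'.

(b), (d)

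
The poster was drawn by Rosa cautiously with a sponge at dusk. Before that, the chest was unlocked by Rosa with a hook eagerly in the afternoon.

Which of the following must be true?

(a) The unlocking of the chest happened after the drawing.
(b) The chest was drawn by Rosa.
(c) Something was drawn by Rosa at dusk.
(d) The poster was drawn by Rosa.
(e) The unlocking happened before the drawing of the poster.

(c), (d), (e)

(a) Not entailed — the narrative places the unlocking before the drawing, not after.
(b) Not entailed — Rosa drew the poster, not the chest; the chest belongs to the unlocking event.
(c) Entailed — this follows by dropping conjuncts from the drawing event's description.
(d) Entailed — every conjunct here is already in the original drawing event.
(e) Entailed — the narrative places the unlocking before the drawing.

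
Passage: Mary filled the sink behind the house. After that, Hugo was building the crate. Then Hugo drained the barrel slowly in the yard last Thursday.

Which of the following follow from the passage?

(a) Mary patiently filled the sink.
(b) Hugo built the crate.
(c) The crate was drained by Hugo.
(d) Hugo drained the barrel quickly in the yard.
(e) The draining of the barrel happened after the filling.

(a) Not entailed — 'patiently' adds information not in the original event.
(b) Not entailed — 'was building' is progressive on an accomplishment; it does not entail the completed 'built'.
(c) Not entailed — Hugo drained the barrel, not the crate; the crate belongs to the building event.
(d) Not entailed — 'quickly' adds a manner not in (and inconsistent with) the original.
(e) Entailed — the narrative places the filling before the draining.

(e)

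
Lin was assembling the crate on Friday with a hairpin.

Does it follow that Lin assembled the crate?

'was assembling' is progressive; for an accomplishment like 'assemble the crate', it doesn't entail completion.

no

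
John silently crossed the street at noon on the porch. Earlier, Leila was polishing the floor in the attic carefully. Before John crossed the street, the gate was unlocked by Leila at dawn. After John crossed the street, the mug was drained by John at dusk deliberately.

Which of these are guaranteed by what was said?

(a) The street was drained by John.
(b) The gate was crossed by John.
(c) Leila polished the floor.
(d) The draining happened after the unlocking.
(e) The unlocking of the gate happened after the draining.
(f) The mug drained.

(a) Not entailed — John drained the mug, not the street; the street belongs to the crossing event.
(b) Not entailed — John crossed the street, not the gate; the gate belongs to the unlocking event.
(c) Entailed — 'polish' is an activity; 'was polishing' entails that some polishing happened, so 'polished' holds.
(d) Entailed — the narrative places the unlocking before the draining.
(e) Not entailed — the narrative places the unlocking before the draining, not after.
(f) Entailed — 'John drained the mug' is causative; it entails the inchoative 'the mug drained'.

(c), (d), (f)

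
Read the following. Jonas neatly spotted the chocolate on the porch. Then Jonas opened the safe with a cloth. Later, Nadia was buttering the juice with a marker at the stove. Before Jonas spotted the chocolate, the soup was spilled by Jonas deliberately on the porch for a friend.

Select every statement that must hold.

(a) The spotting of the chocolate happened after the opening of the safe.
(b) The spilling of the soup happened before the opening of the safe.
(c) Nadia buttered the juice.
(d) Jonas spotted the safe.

(a) Not entailed — the narrative places the spotting before the opening, not after.
(b) Entailed — the narrative places the spilling before the opening.
(c) Not entailed — 'was buttering' is progressive on an accomplishment; it does not entail the completed 'buttered'.
(d) Not entailed — Jonas spotted the chocolate, not the safe; the safe belongs to the opening event.

(b)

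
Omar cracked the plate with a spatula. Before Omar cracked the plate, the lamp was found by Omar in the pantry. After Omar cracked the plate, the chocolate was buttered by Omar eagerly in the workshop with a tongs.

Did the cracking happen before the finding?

The narrative orders the finding before the cracking.

no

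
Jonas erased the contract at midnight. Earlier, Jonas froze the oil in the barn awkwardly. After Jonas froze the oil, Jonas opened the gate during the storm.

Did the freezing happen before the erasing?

yes

The narrative orders the freezing before the erasing.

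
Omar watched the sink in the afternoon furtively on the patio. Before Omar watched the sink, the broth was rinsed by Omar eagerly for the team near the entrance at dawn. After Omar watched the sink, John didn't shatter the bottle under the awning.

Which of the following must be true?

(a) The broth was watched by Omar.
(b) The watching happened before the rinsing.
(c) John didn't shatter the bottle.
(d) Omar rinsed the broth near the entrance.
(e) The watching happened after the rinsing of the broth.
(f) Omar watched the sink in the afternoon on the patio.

(d), (e), (f)

(a) Not entailed — Omar watched the sink, not the broth; the broth belongs to the rinsing event.
(b) Not entailed — the narrative places the rinsing before the watching, not after.
(c) Not entailed — dropping 'under the awning' under negation is not valid — the original leaves open that John shattered the bottle some other way.
(d) Entailed — dropping 'for the team', 'at dawn', 'eagerly' leaves a sub-description the original still satisfies.
(e) Entailed — the narrative places the rinsing before the watching.
(f) Entailed — dropping 'furtively' leaves a sub-description the original still satisfies.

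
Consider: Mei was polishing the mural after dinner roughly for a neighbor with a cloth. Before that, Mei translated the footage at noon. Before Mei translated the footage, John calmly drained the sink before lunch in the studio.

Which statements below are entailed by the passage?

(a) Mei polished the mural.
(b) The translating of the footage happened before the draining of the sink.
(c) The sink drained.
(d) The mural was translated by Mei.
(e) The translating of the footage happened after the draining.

(a), (c), (e)

(a) Entailed — 'polish' is an activity; 'was polishing' entails that some polishing happened, so 'polished' holds.
(b) Not entailed — the narrative places the draining before the translating, not after.
(c) Entailed — 'John drained the sink' is causative; it entails the inchoative 'the sink drained'.
(d) Not entailed — Mei translated the footage, not the mural; the mural belongs to the polishing event.
(e) Entailed — the narrative places the draining before the translating.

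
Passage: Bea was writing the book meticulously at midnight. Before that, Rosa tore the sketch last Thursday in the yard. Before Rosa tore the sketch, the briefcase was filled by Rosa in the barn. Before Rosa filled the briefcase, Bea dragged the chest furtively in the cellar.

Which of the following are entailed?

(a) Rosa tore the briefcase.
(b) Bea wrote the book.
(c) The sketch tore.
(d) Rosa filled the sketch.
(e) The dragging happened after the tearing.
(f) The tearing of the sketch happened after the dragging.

(c), (f)

(a) Not entailed — Rosa tore the sketch, not the briefcase; the briefcase belongs to the filling event.
(b) Not entailed — 'was writing' is progressive on an accomplishment; it does not entail the completed 'wrote'.
(c) Entailed — 'Rosa tore the sketch' is causative; it entails the inchoative 'the sketch tore'.
(d) Not entailed — Rosa filled the briefcase, not the sketch; the sketch belongs to the tearing event.
(e) Not entailed — the narrative places the dragging before the tearing, not after.
(f) Entailed — the narrative places the dragging before the tearing.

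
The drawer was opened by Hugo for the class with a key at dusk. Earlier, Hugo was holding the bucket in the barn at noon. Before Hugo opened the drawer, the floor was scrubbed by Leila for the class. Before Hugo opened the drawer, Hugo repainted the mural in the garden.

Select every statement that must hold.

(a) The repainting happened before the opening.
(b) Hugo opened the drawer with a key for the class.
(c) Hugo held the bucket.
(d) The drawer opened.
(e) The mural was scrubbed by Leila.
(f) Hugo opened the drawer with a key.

(a) Entailed — the narrative places the repainting before the opening.
(b) Entailed — dropping 'at dusk' leaves a sub-description the original still satisfies.
(c) Entailed — 'hold' is an activity; 'was holding' entails that some holding happened, so 'held' holds.
(d) Entailed — 'Hugo opened the drawer' is causative; it entails the inchoative 'the drawer opened'.
(e) Not entailed — Leila scrubbed the floor, not the mural; the mural belongs to the repainting event.
(f) Entailed — the original entails any weakening of itself; this just drops 'at dusk', 'for the class'.

(a), (b), (c), (d), (f)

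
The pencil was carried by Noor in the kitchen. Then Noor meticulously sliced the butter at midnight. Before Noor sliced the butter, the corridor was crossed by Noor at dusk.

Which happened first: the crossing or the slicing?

The connectives place the crossing before the slicing.

the crossing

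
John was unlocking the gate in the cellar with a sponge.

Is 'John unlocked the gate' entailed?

'was unlocking' is progressive; for an accomplishment like 'unlock the gate', it doesn't entail completion.

no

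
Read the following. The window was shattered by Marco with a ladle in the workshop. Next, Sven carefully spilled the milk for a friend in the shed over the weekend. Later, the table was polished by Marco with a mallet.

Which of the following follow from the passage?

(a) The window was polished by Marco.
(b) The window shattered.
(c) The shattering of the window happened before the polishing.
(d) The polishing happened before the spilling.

(a) Not entailed — Marco polished the table, not the window; the window belongs to the shattering event.
(b) Entailed — 'Marco shattered the window' is causative; it entails the inchoative 'the window shattered'.
(c) Entailed — the narrative places the shattering before the polishing.
(d) Not entailed — the narrative places the spilling before the polishing, not after.

(b), (c)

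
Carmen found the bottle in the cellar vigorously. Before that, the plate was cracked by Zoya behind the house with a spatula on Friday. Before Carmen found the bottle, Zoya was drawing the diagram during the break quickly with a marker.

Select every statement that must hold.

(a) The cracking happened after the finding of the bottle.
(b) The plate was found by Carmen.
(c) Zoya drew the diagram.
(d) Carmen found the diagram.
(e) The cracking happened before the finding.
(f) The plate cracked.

(a) Not entailed — the narrative places the cracking before the finding, not after.
(b) Not entailed — Carmen found the bottle, not the plate; the plate belongs to the cracking event.
(c) Not entailed — 'was drawing' is progressive on an accomplishment; it does not entail the completed 'drew'.
(d) Not entailed — Carmen found the bottle, not the diagram; the diagram belongs to the drawing event.
(e) Entailed — the narrative places the cracking before the finding.
(f) Entailed — 'Zoya cracked the plate' is causative; it entails the inchoative 'the plate cracked'.

(e), (f)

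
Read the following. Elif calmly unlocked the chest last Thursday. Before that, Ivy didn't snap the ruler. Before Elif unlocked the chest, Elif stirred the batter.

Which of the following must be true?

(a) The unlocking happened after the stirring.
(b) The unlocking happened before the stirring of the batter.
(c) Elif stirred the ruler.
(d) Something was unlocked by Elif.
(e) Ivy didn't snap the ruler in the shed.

(a) Entailed — the narrative places the stirring before the unlocking.
(b) Not entailed — the narrative places the stirring before the unlocking, not after.
(c) Not entailed — Elif stirred the batter, not the ruler; the ruler belongs to the snapping event.
(d) Entailed — every conjunct here is already in the original unlocking event.
(e) Entailed — under negation, adding a further restriction is entailed: if no such snapping event occurred, none occurred in the shed either.

(a), (d), (e)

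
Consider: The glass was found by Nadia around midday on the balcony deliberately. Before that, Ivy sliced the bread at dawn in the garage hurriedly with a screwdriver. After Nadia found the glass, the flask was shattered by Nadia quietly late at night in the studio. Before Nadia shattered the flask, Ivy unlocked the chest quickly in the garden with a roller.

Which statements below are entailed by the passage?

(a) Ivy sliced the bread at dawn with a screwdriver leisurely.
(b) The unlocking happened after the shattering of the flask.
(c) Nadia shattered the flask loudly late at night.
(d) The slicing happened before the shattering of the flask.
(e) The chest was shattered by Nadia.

(d)

(a) Not entailed — 'leisurely' adds a manner not in (and inconsistent with) the original.
(b) Not entailed — the narrative places the unlocking before the shattering, not after.
(c) Not entailed — 'loudly' adds a manner not in (and inconsistent with) the original.
(d) Entailed — the narrative places the slicing before the shattering.
(e) Not entailed — Nadia shattered the flask, not the chest; the chest belongs to the unlocking event.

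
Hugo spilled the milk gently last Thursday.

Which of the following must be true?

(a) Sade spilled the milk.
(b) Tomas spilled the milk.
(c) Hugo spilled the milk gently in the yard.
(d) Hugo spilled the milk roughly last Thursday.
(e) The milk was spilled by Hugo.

(a) Not entailed — the passage has Hugo spilling the milk, not Sade.
(b) Not entailed — the passage has Hugo spilling the milk, not Tomas.
(c) Not entailed — 'in the yard' adds information not in the original event.
(d) Not entailed — 'roughly' adds a manner not in (and inconsistent with) the original.
(e) Entailed — the original entails any weakening of itself; this just drops 'last Thursday', 'gently'.

(e)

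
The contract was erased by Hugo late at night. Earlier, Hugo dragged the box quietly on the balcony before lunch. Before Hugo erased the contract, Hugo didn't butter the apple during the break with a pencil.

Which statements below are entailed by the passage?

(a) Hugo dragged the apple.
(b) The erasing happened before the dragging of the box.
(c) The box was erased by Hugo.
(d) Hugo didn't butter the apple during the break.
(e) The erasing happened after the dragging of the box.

(a) Not entailed — Hugo dragged the box, not the apple; the apple belongs to the buttering event.
(b) Not entailed — the narrative places the dragging before the erasing, not after.
(c) Not entailed — Hugo erased the contract, not the box; the box belongs to the dragging event.
(d) Not entailed — dropping 'with a pencil' under negation is not valid — the original leaves open that Hugo buttered the apple some other way.
(e) Entailed — the narrative places the dragging before the erasing.

(e)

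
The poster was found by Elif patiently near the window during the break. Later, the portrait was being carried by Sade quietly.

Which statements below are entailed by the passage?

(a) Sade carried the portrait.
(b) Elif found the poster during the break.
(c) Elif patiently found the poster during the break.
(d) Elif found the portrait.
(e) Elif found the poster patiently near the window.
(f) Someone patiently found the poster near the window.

(a), (b), (c), (e), (f)

(a) Entailed — 'carry' is an activity; 'was carrying' entails that some carrying happened, so 'carried' holds.
(b) Entailed — dropping 'patiently', 'near the window' leaves a sub-description the original still satisfies.
(c) Entailed — this follows by dropping conjuncts from the finding event's description.
(d) Not entailed — Elif found the poster, not the portrait; the portrait belongs to the carrying event.
(e) Entailed — every conjunct here is already in the original finding event.
(f) Entailed — dropping 'during the break' and generalizing the agent leaves a sub-description the original still satisfies.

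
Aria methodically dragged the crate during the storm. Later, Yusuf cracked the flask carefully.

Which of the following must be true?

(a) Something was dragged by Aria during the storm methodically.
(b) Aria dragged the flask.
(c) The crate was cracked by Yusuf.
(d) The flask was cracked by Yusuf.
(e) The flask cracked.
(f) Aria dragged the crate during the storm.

(a) Entailed — this follows by dropping conjuncts from the dragging event's description.
(b) Not entailed — Aria dragged the crate, not the flask; the flask belongs to the cracking event.
(c) Not entailed — Yusuf cracked the flask, not the crate; the crate belongs to the dragging event.
(d) Entailed — the original entails any weakening of itself; this just drops 'carefully'.
(e) Entailed — 'Yusuf cracked the flask' is causative; it entails the inchoative 'the flask cracked'.
(f) Entailed — this follows by dropping conjuncts from the dragging event's description.

(a), (d), (e), (f)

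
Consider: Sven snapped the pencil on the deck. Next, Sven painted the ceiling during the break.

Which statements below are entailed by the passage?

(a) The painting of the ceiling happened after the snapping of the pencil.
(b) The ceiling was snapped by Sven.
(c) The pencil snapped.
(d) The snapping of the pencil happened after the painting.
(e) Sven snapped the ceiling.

(a) Entailed — the narrative places the snapping before the painting.
(b) Not entailed — Sven snapped the pencil, not the ceiling; the ceiling belongs to the painting event.
(c) Entailed — 'Sven snapped the pencil' is causative; it entails the inchoative 'the pencil snapped'.
(d) Not entailed — the narrative places the snapping before the painting, not after.
(e) Not entailed — Sven snapped the pencil, not the ceiling; the ceiling belongs to the painting event.

(a), (c)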